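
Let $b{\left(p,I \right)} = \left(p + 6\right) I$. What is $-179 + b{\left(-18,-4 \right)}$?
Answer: $-131$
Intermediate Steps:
$b{\left(p,I \right)} = I \left(6 + p\right)$ ($b{\left(p,I \right)} = \left(6 + p\right) I = I \left(6 + p\right)$)
$-179 + b{\left(-18,-4 \right)} = -179 - 4 \left(6 - 18\right) = -179 - -48 = -179 + 48 = -131$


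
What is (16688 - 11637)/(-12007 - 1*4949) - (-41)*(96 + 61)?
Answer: 109140721/16956 ≈ 6436.7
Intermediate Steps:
(16688 - 11637)/(-12007 - 1*4949) - (-41)*(96 + 61) = 5051/(-12007 - 4949) - (-41)*157 = 5051/(-16956) - 1*(-6437) = 5051*(-1/16956) + 6437 = -5051/16956 + 6437 = 109140721/16956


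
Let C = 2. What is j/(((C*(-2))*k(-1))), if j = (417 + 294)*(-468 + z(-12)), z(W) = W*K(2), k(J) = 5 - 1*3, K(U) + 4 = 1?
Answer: 38394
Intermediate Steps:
K(U) = -3 (K(U) = -4 + 1 = -3)
k(J) = 2 (k(J) = 5 - 3 = 2)
z(W) = -3*W (z(W) = W*(-3) = -3*W)
j = -307152 (j = (417 + 294)*(-468 - 3*(-12)) = 711*(-468 + 36) = 711*(-432) = -307152)
j/(((C*(-2))*k(-1))) = -307152/((2*(-2))*2) = -307152/((-4*2)) = -307152/(-8) = -307152*(-⅛) = 38394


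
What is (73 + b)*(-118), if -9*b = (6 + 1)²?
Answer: -71744/9 ≈ -7971.6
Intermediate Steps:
b = -49/9 (b = -(6 + 1)²/9 = -⅑*7² = -⅑*49 = -49/9 ≈ -5.4444)
(73 + b)*(-118) = (73 - 49/9)*(-118) = (608/9)*(-118) = -71744/9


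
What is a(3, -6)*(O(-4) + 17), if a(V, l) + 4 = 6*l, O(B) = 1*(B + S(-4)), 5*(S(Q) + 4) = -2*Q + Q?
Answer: -392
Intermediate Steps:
S(Q) = -4 - Q/5 (S(Q) = -4 + (-2*Q + Q)/5 = -4 + (-Q)/5 = -4 - Q/5)
O(B) = -16/5 + B (O(B) = 1*(B + (-4 - 1/5*(-4))) = 1*(B + (-4 + 4/5)) = 1*(B - 16/5) = 1*(-16/5 + B) = -16/5 + B)
a(V, l) = -4 + 6*l
a(3, -6)*(O(-4) + 17) = (-4 + 6*(-6))*((-16/5 - 4) + 17) = (-4 - 36)*(-36/5 + 17) = -40*49/5 = -392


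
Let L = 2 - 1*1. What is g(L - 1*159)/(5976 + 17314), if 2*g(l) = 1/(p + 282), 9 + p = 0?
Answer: 1/12716340 ≈ 7.8639e-8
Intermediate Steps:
p = -9 (p = -9 + 0 = -9)
L = 1 (L = 2 - 1 = 1)
g(l) = 1/546 (g(l) = 1/(2*(-9 + 282)) = (1/2)/273 = (1/2)*(1/273) = 1/546)
g(L - 1*159)/(5976 + 17314) = 1/(546*(5976 + 17314)) = (1/546)/23290 = (1/546)*(1/23290) = 1/12716340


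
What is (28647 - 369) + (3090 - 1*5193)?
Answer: 26175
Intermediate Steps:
(28647 - 369) + (3090 - 1*5193) = 28278 + (3090 - 5193) = 28278 - 2103 = 26175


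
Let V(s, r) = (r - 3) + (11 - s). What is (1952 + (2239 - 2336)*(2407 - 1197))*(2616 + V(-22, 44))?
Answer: -310474420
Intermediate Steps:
V(s, r) = 8 + r - s (V(s, r) = (-3 + r) + (11 - s) = 8 + r - s)
(1952 + (2239 - 2336)*(2407 - 1197))*(2616 + V(-22, 44)) = (1952 + (2239 - 2336)*(2407 - 1197))*(2616 + (8 + 44 - 1*(-22))) = (1952 - 97*1210)*(2616 + (8 + 44 + 22)) = (1952 - 117370)*(2616 + 74) = -115418*2690 = -310474420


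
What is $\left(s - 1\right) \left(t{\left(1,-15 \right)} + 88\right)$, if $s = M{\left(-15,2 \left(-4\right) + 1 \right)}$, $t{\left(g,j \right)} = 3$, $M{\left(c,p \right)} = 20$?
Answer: $1729$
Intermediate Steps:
$s = 20$
$\left(s - 1\right) \left(t{\left(1,-15 \right)} + 88\right) = \left(20 - 1\right) \left(3 + 88\right) = 19 \cdot 91 = 1729$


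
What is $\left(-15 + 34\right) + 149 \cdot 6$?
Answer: $913$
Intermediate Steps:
$\left(-15 + 34\right) + 149 \cdot 6 = 19 + 894 = 913$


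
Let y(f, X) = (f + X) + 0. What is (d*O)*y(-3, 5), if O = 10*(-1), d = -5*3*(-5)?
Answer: -1500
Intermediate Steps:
y(f, X) = X + f (y(f, X) = (X + f) + 0 = X + f)
d = 75 (d = -15*(-5) = 75)
O = -10
(d*O)*y(-3, 5) = (75*(-10))*(5 - 3) = -750*2 = -1500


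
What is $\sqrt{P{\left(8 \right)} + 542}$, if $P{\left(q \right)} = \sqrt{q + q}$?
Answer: $\sqrt{546} \approx 23.367$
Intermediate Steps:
$P{\left(q \right)} = \sqrt{2} \sqrt{q}$ ($P{\left(q \right)} = \sqrt{2 q} = \sqrt{2} \sqrt{q}$)
$\sqrt{P{\left(8 \right)} + 542} = \sqrt{\sqrt{2} \sqrt{8} + 542} = \sqrt{\sqrt{2} \cdot 2 \sqrt{2} + 542} = \sqrt{4 + 542} = \sqrt{546}$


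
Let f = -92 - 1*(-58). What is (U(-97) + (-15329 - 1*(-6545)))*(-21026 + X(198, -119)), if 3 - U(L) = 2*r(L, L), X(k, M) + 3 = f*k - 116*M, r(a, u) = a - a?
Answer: 122556417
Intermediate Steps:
f = -34 (f = -92 + 58 = -34)
r(a, u) = 0
X(k, M) = -3 - 116*M - 34*k (X(k, M) = -3 + (-34*k - 116*M) = -3 + (-116*M - 34*k) = -3 - 116*M - 34*k)
U(L) = 3 (U(L) = 3 - 2*0 = 3 - 1*0 = 3 + 0 = 3)
(U(-97) + (-15329 - 1*(-6545)))*(-21026 + X(198, -119)) = (3 + (-15329 - 1*(-6545)))*(-21026 + (-3 - 116*(-119) - 34*198)) = (3 + (-15329 + 6545))*(-21026 + (-3 + 13804 - 6732)) = (3 - 8784)*(-21026 + 7069) = -8781*(-13957) = 122556417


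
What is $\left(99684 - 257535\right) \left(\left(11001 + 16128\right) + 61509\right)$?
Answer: $-13991596938$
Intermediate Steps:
$\left(99684 - 257535\right) \left(\left(11001 + 16128\right) + 61509\right) = - 157851 \left(27129 + 61509\right) = \left(-157851\right) 88638 = -13991596938$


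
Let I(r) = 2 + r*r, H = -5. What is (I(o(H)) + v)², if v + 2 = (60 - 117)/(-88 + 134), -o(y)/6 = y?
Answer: 1709243649/2116 ≈ 8.0777e+5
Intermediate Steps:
o(y) = -6*y
I(r) = 2 + r²
v = -149/46 (v = -2 + (60 - 117)/(-88 + 134) = -2 - 57/46 = -149/46 ≈ -3.2391)
(I(o(H)) + v)² = ((2 + (-6*(-5))²) - 149/46)² = ((2 + 30²) - 149/46)² = ((2 + 900) - 149/46)² = (902 - 149/46)² = (41343/46)² = 1709243649/2116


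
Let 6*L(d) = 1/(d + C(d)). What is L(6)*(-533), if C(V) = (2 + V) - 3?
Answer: -533/66 ≈ -8.0758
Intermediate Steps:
C(V) = -1 + V
L(d) = 1/(6*(-1 + 2*d)) (L(d) = 1/(6*(d + (-1 + d))) = 1/(6*(-1 + 2*d)))
L(6)*(-533) = (1/(6*(-1 + 2*6)))*(-533) = (1/(6*(-1 + 12)))*(-533) = ((1/6)/11)*(-533) = ((1/6)*(1/11))*(-533) = (1/66)*(-533) = -533/66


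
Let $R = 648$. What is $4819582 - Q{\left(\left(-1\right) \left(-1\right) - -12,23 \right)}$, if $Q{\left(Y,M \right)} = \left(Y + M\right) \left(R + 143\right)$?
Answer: $4791106$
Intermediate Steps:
$Q{\left(Y,M \right)} = 791 M + 791 Y$ ($Q{\left(Y,M \right)} = \left(Y + M\right) \left(648 + 143\right) = \left(M + Y\right) 791 = 791 M + 791 Y$)
$4819582 - Q{\left(\left(-1\right) \left(-1\right) - -12,23 \right)} = 4819582 - \left(791 \cdot 23 + 791 \left(\left(-1\right) \left(-1\right) - -12\right)\right) = 4819582 - \left(18193 + 791 \left(1 + 12\right)\right) = 4819582 - \left(18193 + 791 \cdot 13\right) = 4819582 - \left(18193 + 10283\right) = 4819582 - 28476 = 4791106$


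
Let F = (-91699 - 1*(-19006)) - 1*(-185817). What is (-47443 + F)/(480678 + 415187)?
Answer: 65681/895865 ≈ 0.073316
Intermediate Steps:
F = 113124 (F = (-91699 + 19006) + 185817 = -72693 + 185817 = 113124)
(-47443 + F)/(480678 + 415187) = (-47443 + 113124)/(480678 + 415187) = 65681/895865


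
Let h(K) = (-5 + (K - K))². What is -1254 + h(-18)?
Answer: -1229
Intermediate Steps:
h(K) = 25 (h(K) = (-5 + 0)² = (-5)² = 25)
-1254 + h(-18) = -1254 + 25 = -1229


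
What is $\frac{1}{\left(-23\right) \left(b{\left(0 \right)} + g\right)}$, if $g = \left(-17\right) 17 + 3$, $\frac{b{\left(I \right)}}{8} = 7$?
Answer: $\frac{1}{5290} \approx 0.00018904$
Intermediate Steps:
$b{\left(I \right)} = 56$ ($b{\left(I \right)} = 8 \cdot 7 = 56$)
$g = -286$ ($g = -289 + 3 = -286$)
$\frac{1}{\left(-23\right) \left(b{\left(0 \right)} + g\right)} = \frac{1}{\left(-23\right) \left(56 - 286\right)} = \frac{1}{\left(-23\right) \left(-230\right)} = \frac{1}{5290}$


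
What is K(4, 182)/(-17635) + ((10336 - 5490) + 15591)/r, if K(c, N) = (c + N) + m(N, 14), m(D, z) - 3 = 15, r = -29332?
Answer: -366390223/517269820 ≈ -0.70832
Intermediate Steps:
m(D, z) = 18 (m(D, z) = 3 + 15 = 18)
K(c, N) = 18 + N + c (K(c, N) = (c + N) + 18 = (N + c) + 18 = 18 + N + c)
K(4, 182)/(-17635) + ((10336 - 5490) + 15591)/r = (18 + 182 + 4)/(-17635) + ((10336 - 5490) + 15591)/(-29332) = 204*(-1/17635) + (4846 + 15591)*(-1/29332) = -204/17635 + 20437*(-1/29332) = -204/17635 - 20437/29332 = -366390223/517269820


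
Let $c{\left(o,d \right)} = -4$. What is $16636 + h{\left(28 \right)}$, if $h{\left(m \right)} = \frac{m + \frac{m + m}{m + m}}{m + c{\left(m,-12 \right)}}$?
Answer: $\frac{399293}{24} \approx 16637.0$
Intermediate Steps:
$h{\left(m \right)} = \frac{1 + m}{-4 + m}$ ($h{\left(m \right)} = \frac{m + \frac{m + m}{m + m}}{m - 4} = \frac{m + \frac{2 m}{2 m}}{-4 + m} = \frac{m + 2 m \frac{1}{2 m}}{-4 + m} = \frac{m + 1}{-4 + m} = \frac{1 + m}{-4 + m}$)
$16636 + h{\left(28 \right)} = 16636 + \frac{1 + 28}{-4 + 28} = 16636 + \frac{1}{24} \cdot 29 = 16636 + \frac{29}{24} = \frac{399293}{24}$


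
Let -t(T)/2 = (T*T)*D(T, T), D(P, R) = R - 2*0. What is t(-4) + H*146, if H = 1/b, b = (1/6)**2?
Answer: 5384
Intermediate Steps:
b = 1/36 (b = (1/6)**2 = 1/36 ≈ 0.027778)
D(P, R) = R (D(P, R) = R + 0 = R)
t(T) = -2*T**3 (t(T) = -2*T*T*T = -2*T**2*T = -2*T**3)
H = 36 (H = 1/(1/36) = 36)
t(-4) + H*146 = -2*(-4)**3 + 36*146 = -2*(-64) + 5256 = 128 + 5256 = 5384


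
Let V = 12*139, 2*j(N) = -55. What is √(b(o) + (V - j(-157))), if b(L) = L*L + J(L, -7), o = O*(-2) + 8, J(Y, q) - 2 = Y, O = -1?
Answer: √7230/2 ≈ 42.515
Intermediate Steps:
J(Y, q) = 2 + Y
j(N) = -55/2 (j(N) = (½)*(-55) = -55/2)
V = 1668
o = 10 (o = -1*(-2) + 8 = 2 + 8 = 10)
b(L) = 2 + L + L² (b(L) = L*L + (2 + L) = L² + (2 + L) = 2 + L + L²)
√(b(o) + (V - j(-157))) = √((2 + 10 + 10²) + (1668 - 1*(-55/2))) = √((2 + 10 + 100) + (1668 + 55/2)) = √(112 + 3391/2) = √(3615/2) = √7230/2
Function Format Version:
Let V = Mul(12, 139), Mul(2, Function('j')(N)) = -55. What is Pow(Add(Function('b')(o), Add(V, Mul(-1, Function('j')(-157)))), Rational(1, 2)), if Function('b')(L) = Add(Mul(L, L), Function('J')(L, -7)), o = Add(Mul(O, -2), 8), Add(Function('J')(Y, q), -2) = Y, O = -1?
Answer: Mul(Rational(1, 2), Pow(7230, Rational(1, 2))) ≈ 42.515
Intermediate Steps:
Function('J')(Y, q) = Add(2, Y)
Function('j')(N) = Rational(-55, 2) (Function('j')(N) = Mul(Rational(1, 2), -55) = Rational(-55, 2))
V = 1668
o = 10 (o = Add(Mul(-1, -2), 8) = Add(2, 8) = 10)
Function('b')(L) = Add(2, L, Pow(L, 2)) (Function('b')(L) = Add(Mul(L, L), Add(2, L)) = Add(Pow(L, 2), Add(2, L)) = Add(2, L, Pow(L, 2)))
Pow(Add(Function('b')(o), Add(V, Mul(-1, Function('j')(-157)))), Rational(1, 2)) = Pow(Add(Add(2, 10, Pow(10, 2)), Add(1668, Mul(-1, Rational(-55, 2)))), Rational(1, 2)) = Pow(Add(Add(2, 10, 100), Add(1668, Rational(55, 2))), Rational(1, 2)) = Pow(Add(112, Rational(3391, 2)), Rational(1, 2)) = Pow(Rational(3615, 2), Rational(1, 2)) = Mul(Rational(1, 2), Pow(7230, Rational(1, 2)))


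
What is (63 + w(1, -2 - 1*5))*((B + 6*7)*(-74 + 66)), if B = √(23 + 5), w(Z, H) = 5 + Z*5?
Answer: -24528 - 1168*√7 ≈ -27618.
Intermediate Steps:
w(Z, H) = 5 + 5*Z
B = 2*√7 (B = √28 = 2*√7 ≈ 5.2915)
(63 + w(1, -2 - 1*5))*((B + 6*7)*(-74 + 66)) = (63 + (5 + 5*1))*((2*√7 + 6*7)*(-74 + 66)) = (63 + (5 + 5))*((2*√7 + 42)*(-8)) = (63 + 10)*((42 + 2*√7)*(-8)) = 73*(-336 - 16*√7) = -24528 - 1168*√7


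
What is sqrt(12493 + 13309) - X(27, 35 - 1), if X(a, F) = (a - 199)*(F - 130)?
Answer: -16512 + sqrt(25802) ≈ -16351.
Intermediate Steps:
X(a, F) = (-199 + a)*(-130 + F)
sqrt(12493 + 13309) - X(27, 35 - 1) = sqrt(12493 + 13309) - (25870 - 199*(35 - 1) - 130*27 + (35 - 1)*27) = sqrt(25802) - (25870 - 199*34 - 3510 + 34*27) = sqrt(25802) - (25870 - 6766 - 3510 + 918) = sqrt(25802) - 1*16512 = sqrt(25802) - 16512 = -16512 + sqrt(25802)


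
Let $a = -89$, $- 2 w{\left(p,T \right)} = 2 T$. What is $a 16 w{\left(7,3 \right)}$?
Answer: $4272$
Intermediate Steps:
$w{\left(p,T \right)} = - T$ ($w{\left(p,T \right)} = - \frac{2 T}{2} = - T$)
$a 16 w{\left(7,3 \right)} = \left(-89\right) 16 \left(\left(-1\right) 3\right) = \left(-1424\right) \left(-3\right) = 4272$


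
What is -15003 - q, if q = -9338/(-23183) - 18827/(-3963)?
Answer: -1378862530522/91874229 ≈ -15008.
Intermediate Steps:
q = 473472835/91874229 (q = -9338*(-1/23183) - 18827*(-1/3963) = 9338/23183 + 18827/3963 = 473472835/91874229 ≈ 5.1535)
-15003 - q = -15003 - 1*473472835/91874229 = -15003 - 473472835/91874229 = -1378862530522/91874229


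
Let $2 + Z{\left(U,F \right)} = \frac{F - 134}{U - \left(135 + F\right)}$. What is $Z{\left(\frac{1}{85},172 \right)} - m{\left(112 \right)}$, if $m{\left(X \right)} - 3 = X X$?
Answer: $- \frac{163728418}{13047} \approx -12549.0$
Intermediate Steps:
$m{\left(X \right)} = 3 + X^{2}$ ($m{\left(X \right)} = 3 + X X = 3 + X^{2}$)
$Z{\left(U,F \right)} = -2 + \frac{-134 + F}{-135 + U - F}$ ($Z{\left(U,F \right)} = -2 + \frac{F - 134}{U - \left(135 + F\right)} = -2 + \frac{F - 134}{-135 + U - F} = -2 + \frac{-134 + F}{-135 + U - F}$)
$Z{\left(\frac{1}{85},172 \right)} - m{\left(112 \right)} = \frac{-136 - 516 + \frac{2}{85}}{135 + 172 - \frac{1}{85}} - \left(3 + 112^{2}\right) = \frac{-136 - 516 + 2 \cdot \frac{1}{85}}{135 + 172 - \frac{1}{85}} - \left(3 + 12544\right) = \frac{-136 - 516 + \frac{2}{85}}{135 + 172 - \frac{1}{85}} - 12547 = \frac{1}{\frac{26094}{85}} \left(- \frac{55418}{85}\right) - 12547 = \frac{85}{26094} \left(- \frac{55418}{85}\right) - 12547 = - \frac{27709}{13047} - 12547 = - \frac{163728418}{13047}$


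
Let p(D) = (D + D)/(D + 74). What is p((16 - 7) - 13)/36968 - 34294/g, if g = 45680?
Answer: -554656293/738805480 ≈ -0.75075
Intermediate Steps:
p(D) = 2*D/(74 + D) (p(D) = (2*D)/(74 + D) = 2*D/(74 + D))
p((16 - 7) - 13)/36968 - 34294/g = (2*((16 - 7) - 13)/(74 + ((16 - 7) - 13)))/36968 - 34294/45680 = (2*(9 - 13)/(74 + (9 - 13)))*(1/36968) - 34294*1/45680 = (2*(-4)/(74 - 4))*(1/36968) - 17147/22840 = (2*(-4)/70)*(1/36968) - 17147/22840 = (2*(-4)*(1/70))*(1/36968) - 17147/22840 = -4/35*1/36968 - 17147/22840 = -1/323470 - 17147/22840 = -554656293/738805480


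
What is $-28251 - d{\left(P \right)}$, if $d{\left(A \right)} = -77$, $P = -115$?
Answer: $-28174$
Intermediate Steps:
$-28251 - d{\left(P \right)} = -28251 - -77 = -28251 + 77 = -28174$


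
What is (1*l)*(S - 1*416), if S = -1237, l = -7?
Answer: 11571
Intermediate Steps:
(1*l)*(S - 1*416) = (1*(-7))*(-1237 - 1*416) = -7*(-1237 - 416) = -7*(-1653) = 11571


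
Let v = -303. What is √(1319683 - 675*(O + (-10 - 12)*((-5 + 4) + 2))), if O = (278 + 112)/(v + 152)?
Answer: √30468437683/151 ≈ 1156.0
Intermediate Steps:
O = -390/151 (O = (278 + 112)/(-303 + 152) = 390/(-151) = 390*(-1/151) = -390/151 ≈ -2.5828)
√(1319683 - 675*(O + (-10 - 12)*((-5 + 4) + 2))) = √(1319683 - 675*(-390/151 + (-10 - 12)*((-5 + 4) + 2))) = √(1319683 - 675*(-390/151 - 22*(-1 + 2))) = √(1319683 - 675*(-390/151 - 22*1)) = √(1319683 - 675*(-390/151 - 22)) = √(1319683 - 675*(-3712/151)) = √(1319683 + 2505600/151) = √(201777733/151) = √30468437683/151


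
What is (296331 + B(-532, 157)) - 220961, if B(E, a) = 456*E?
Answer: -167222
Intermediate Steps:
(296331 + B(-532, 157)) - 220961 = (296331 + 456*(-532)) - 220961 = (296331 - 242592) - 220961 = 53739 - 220961 = -167222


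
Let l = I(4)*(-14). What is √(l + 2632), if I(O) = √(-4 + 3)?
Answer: √(2632 - 14*I) ≈ 51.303 - 0.1364*I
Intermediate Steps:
I(O) = I (I(O) = √(-1) = I)
l = -14*I (l = I*(-14) = -14*I ≈ -14.0*I)
√(l + 2632) = √(-14*I + 2632) = √(2632 - 14*I)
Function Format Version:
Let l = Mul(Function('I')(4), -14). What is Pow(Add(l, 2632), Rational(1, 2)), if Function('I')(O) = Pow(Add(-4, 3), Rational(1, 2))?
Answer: Pow(Add(2632, Mul(-14, I)), Rational(1, 2)) ≈ Add(51.303, Mul(-0.1364, I))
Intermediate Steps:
Function('I')(O) = I (Function('I')(O) = Pow(-1, Rational(1, 2)) = I)
l = Mul(-14, I) (l = Mul(I, -14) = Mul(-14, I) ≈ Mul(-14.000, I))
Pow(Add(l, 2632), Rational(1, 2)) = Pow(Add(Mul(-14, I), 2632), Rational(1, 2)) = Pow(Add(2632, Mul(-14, I)), Rational(1, 2))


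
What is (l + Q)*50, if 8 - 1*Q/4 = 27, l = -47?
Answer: -6150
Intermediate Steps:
Q = -76 (Q = 32 - 4*27 = 32 - 108 = -76)
(l + Q)*50 = (-47 - 76)*50 = -123*50 = -6150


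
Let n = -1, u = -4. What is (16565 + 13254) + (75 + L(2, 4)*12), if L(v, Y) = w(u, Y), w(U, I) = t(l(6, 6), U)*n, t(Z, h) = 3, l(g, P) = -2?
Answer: 29858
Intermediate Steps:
w(U, I) = -3 (w(U, I) = 3*(-1) = -3)
L(v, Y) = -3
(16565 + 13254) + (75 + L(2, 4)*12) = (16565 + 13254) + (75 - 3*12) = 29819 + (75 - 36) = 29819 + 39 = 29858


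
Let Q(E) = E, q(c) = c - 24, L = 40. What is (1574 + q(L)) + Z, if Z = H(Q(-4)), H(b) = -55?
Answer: 1535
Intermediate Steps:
q(c) = -24 + c
Z = -55
(1574 + q(L)) + Z = (1574 + (-24 + 40)) - 55 = (1574 + 16) - 55 = 1590 - 55 = 1535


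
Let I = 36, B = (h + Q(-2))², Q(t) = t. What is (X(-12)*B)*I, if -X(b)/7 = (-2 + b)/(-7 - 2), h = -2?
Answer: -6272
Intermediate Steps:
X(b) = -14/9 + 7*b/9 (X(b) = -7*(-2 + b)/(-7 - 2) = -7*(-2 + b)/(-9) = -7*(-2 + b)*(-1)/9 = -7*(2/9 - b/9) = -14/9 + 7*b/9)
B = 16 (B = (-2 - 2)² = (-4)² = 16)
(X(-12)*B)*I = ((-14/9 + (7/9)*(-12))*16)*36 = ((-14/9 - 28/3)*16)*36 = -98/9*16*36 = -1568/9*36 = -6272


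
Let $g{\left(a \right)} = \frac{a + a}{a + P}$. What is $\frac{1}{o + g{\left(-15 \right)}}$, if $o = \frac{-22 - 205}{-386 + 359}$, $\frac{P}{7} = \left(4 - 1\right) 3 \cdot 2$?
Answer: $\frac{999}{8129} \approx 0.12289$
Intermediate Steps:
$P = 126$ ($P = 7 \left(4 - 1\right) 3 \cdot 2 = 7 \cdot 3 \cdot 3 \cdot 2 = 7 \cdot 9 \cdot 2 = 7 \cdot 18 = 126$)
$o = \frac{227}{27}$ ($o = - \frac{227}{-27} = \left(-227\right) \left(- \frac{1}{27}\right) = \frac{227}{27} \approx 8.4074$)
$g{\left(a \right)} = \frac{2 a}{126 + a}$ ($g{\left(a \right)} = \frac{a + a}{a + 126} = \frac{2 a}{126 + a}$)
$\frac{1}{o + g{\left(-15 \right)}} = \frac{1}{\frac{227}{27} + 2 \left(-15\right) \frac{1}{126 - 15}} = \frac{1}{\frac{227}{27} + 2 \left(-15\right) \frac{1}{111}} = \frac{1}{\frac{227}{27} - \frac{10}{37}} = \frac{1}{\frac{8129}{999}} = \frac{999}{8129}$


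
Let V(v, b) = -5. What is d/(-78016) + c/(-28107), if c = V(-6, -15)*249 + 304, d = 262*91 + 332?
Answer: -303022781/1096397856 ≈ -0.27638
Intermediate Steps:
d = 24174 (d = 23842 + 332 = 24174)
c = -941 (c = -5*249 + 304 = -1245 + 304 = -941)
d/(-78016) + c/(-28107) = 24174/(-78016) - 941/(-28107) = 24174*(-1/78016) - 941*(-1/28107) = -12087/39008 + 941/28107 = -303022781/1096397856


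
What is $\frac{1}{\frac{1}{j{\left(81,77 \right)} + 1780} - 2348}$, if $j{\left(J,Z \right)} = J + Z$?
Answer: $- \frac{1938}{4550423} \approx -0.00042589$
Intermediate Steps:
$\frac{1}{\frac{1}{j{\left(81,77 \right)} + 1780} - 2348} = \frac{1}{\frac{1}{\left(81 + 77\right) + 1780} - 2348} = \frac{1}{\frac{1}{158 + 1780} - 2348} = \frac{1}{\frac{1}{1938} - 2348} = \frac{1}{- \frac{4550423}{1938}} = - \frac{1938}{4550423}$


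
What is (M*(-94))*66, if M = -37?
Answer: 229548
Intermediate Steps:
(M*(-94))*66 = -37*(-94)*66 = 3478*66 = 229548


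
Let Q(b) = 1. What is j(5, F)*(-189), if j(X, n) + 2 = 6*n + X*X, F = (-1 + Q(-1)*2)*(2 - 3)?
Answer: -3213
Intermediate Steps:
F = -1 (F = (-1 + 1*2)*(2 - 3) = (-1 + 2)*(-1) = 1*(-1) = -1)
j(X, n) = -2 + X² + 6*n (j(X, n) = -2 + (6*n + X*X) = -2 + (6*n + X²) = -2 + (X² + 6*n) = -2 + X² + 6*n)
j(5, F)*(-189) = (-2 + 5² + 6*(-1))*(-189) = (-2 + 25 - 6)*(-189) = 17*(-189) = -3213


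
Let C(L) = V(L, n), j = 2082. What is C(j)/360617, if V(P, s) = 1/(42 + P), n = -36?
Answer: 1/765950508 ≈ 1.3056e-9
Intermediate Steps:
C(L) = 1/(42 + L)
C(j)/360617 = 1/((42 + 2082)*360617) = (1/360617)/2124 = (1/2124)*(1/360617) = 1/765950508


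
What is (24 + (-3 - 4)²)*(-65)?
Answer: -4745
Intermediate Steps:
(24 + (-3 - 4)²)*(-65) = (24 + (-7)²)*(-65) = (24 + 49)*(-65) = 73*(-65) = -4745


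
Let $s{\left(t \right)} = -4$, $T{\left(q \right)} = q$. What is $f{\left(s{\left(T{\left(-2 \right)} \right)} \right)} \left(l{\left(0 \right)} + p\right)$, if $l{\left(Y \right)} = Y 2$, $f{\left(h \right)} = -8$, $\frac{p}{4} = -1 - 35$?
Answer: $1152$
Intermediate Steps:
$p = -144$ ($p = 4 \left(-1 - 35\right) = 4 \left(-36\right) = -144$)
$l{\left(Y \right)} = 2 Y$
$f{\left(s{\left(T{\left(-2 \right)} \right)} \right)} \left(l{\left(0 \right)} + p\right) = - 8 \left(2 \cdot 0 - 144\right) = - 8 \left(0 - 144\right) = \left(-8\right) \left(-144\right) = 1152$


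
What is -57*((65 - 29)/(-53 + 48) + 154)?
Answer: -41838/5 ≈ -8367.6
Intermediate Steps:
-57*((65 - 29)/(-53 + 48) + 154) = -57*(36/(-5) + 154) = -57*(36*(-1/5) + 154) = -57*(-36/5 + 154) = -57*734/5 = -41838/5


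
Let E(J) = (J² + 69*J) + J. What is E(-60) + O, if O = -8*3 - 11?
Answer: -635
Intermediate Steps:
O = -35 (O = -24 - 11 = -35)
E(J) = J² + 70*J
E(-60) + O = -60*(70 - 60) - 35 = -60*10 - 35 = -600 - 35 = -635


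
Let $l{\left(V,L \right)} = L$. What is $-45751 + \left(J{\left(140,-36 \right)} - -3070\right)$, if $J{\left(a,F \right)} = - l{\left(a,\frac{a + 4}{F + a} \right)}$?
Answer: $- \frac{554871}{13} \approx -42682.0$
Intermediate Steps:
$J{\left(a,F \right)} = - \frac{4 + a}{F + a}$ ($J{\left(a,F \right)} = - \frac{a + 4}{F + a} = - \frac{4 + a}{F + a}$)
$-45751 + \left(J{\left(140,-36 \right)} - -3070\right) = -45751 + \left(\frac{-4 - 140}{-36 + 140} - -3070\right) = -45751 + \left(\frac{-4 - 140}{104} + 3070\right) = -45751 + \left(\frac{1}{104} \left(-144\right) + 3070\right) = -45751 + \left(- \frac{18}{13} + 3070\right) = -45751 + \frac{39892}{13} = - \frac{554871}{13}$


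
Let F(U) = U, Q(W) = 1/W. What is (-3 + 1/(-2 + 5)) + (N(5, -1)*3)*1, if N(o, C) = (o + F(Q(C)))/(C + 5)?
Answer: ⅓ ≈ 0.33333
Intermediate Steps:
N(o, C) = (o + 1/C)/(5 + C) (N(o, C) = (o + 1/C)/(C + 5) = (o + 1/C)/(5 + C))
(-3 + 1/(-2 + 5)) + (N(5, -1)*3)*1 = (-3 + 1/(-2 + 5)) + (((1 - 1*5)/((-1)*(5 - 1)))*3)*1 = (-3 + 1/3) + (-1*(1 - 5)/4*3)*1 = (-3 + (⅓)*1) + (-1*¼*(-4)*3)*1 = (-3 + ⅓) + (1*3)*1 = -8/3 + 3*1 = -8/3 + 3 = ⅓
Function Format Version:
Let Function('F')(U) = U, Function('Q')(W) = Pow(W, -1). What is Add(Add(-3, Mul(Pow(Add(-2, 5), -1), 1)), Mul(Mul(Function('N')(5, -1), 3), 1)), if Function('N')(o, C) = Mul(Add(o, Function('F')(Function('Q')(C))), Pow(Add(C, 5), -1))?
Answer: Rational(1, 3) ≈ 0.33333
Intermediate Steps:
Function('N')(o, C) = Mul(Pow(Add(5, C), -1), Add(o, Pow(C, -1))) (Function('N')(o, C) = Mul(Add(o, Pow(C, -1)), Pow(Add(C, 5), -1)) = Mul(Add(o, Pow(C, -1)), Pow(Add(5, C), -1)) = Mul(Pow(Add(5, C), -1), Add(o, Pow(C, -1))))
Add(Add(-3, Mul(Pow(Add(-2, 5), -1), 1)), Mul(Mul(Function('N')(5, -1), 3), 1)) = Add(Add(-3, Mul(Pow(Add(-2, 5), -1), 1)), Mul(Mul(Mul(Pow(-1, -1), Pow(Add(5, -1), -1), Add(1, Mul(-1, 5))), 3), 1)) = Add(Add(-3, Mul(Pow(3, -1), 1)), Mul(Mul(Mul(-1, Pow(4, -1), Add(1, -5)), 3), 1)) = Add(Add(-3, Mul(Rational(1, 3), 1)), Mul(Mul(Mul(-1, Rational(1, 4), -4), 3), 1)) = Add(Add(-3, Rational(1, 3)), Mul(Mul(1, 3), 1)) = Add(Rational(-8, 3), Mul(3, 1)) = Add(Rational(-8, 3), 3) = Rational(1, 3)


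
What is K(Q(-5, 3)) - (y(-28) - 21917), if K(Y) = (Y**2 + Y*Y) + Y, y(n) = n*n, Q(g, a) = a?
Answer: 21154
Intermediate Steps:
y(n) = n**2
K(Y) = Y + 2*Y**2 (K(Y) = (Y**2 + Y**2) + Y = 2*Y**2 + Y = Y + 2*Y**2)
K(Q(-5, 3)) - (y(-28) - 21917) = 3*(1 + 2*3) - ((-28)**2 - 21917) = 3*(1 + 6) - (784 - 21917) = 3*7 - 1*(-21133) = 21 + 21133 = 21154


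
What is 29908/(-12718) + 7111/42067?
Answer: -583851069/267504053 ≈ -2.1826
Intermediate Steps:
29908/(-12718) + 7111/42067 = 29908*(-1/12718) + 7111*(1/42067) = -14954/6359 + 7111/42067 = -583851069/267504053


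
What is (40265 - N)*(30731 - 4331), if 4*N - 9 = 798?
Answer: 1057669800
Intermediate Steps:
N = 807/4 (N = 9/4 + (¼)*798 = 9/4 + 399/2 = 807/4 ≈ 201.75)
(40265 - N)*(30731 - 4331) = (40265 - 1*807/4)*(30731 - 4331) = (40265 - 807/4)*26400 = (160253/4)*26400 = 1057669800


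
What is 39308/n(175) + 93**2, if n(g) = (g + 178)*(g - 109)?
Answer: 100771855/11649 ≈ 8650.7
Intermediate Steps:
n(g) = (-109 + g)*(178 + g) (n(g) = (178 + g)*(-109 + g) = (-109 + g)*(178 + g))
39308/n(175) + 93**2 = 39308/(-19402 + 175**2 + 69*175) + 93**2 = 39308/(-19402 + 30625 + 12075) + 8649 = 39308/23298 + 8649 = 39308*(1/23298) + 8649 = 19654/11649 + 8649 = 100771855/11649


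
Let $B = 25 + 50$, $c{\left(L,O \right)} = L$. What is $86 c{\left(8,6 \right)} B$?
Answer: $51600$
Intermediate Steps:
$B = 75$
$86 c{\left(8,6 \right)} B = 86 \cdot 8 \cdot 75 = 688 \cdot 75 = 51600$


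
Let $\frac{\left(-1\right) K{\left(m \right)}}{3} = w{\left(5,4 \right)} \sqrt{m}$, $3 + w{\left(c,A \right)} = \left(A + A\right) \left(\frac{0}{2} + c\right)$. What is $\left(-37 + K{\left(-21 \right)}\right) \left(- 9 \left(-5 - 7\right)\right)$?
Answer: $-3996 - 11988 i \sqrt{21} \approx -3996.0 - 54936.0 i$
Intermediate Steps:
$w{\left(c,A \right)} = -3 + 2 A c$ ($w{\left(c,A \right)} = -3 + \left(A + A\right) \left(\frac{0}{2} + c\right) = -3 + 2 A \left(0 \cdot \frac{1}{2} + c\right) = -3 + 2 A \left(0 + c\right) = -3 + 2 A c$)
$K{\left(m \right)} = - 111 \sqrt{m}$ ($K{\left(m \right)} = - 3 \left(-3 + 2 \cdot 4 \cdot 5\right) \sqrt{m} = - 3 \left(-3 + 40\right) \sqrt{m} = - 3 \cdot 37 \sqrt{m} = - 111 \sqrt{m}$)
$\left(-37 + K{\left(-21 \right)}\right) \left(- 9 \left(-5 - 7\right)\right) = \left(-37 - 111 \sqrt{-21}\right) \left(- 9 \left(-5 - 7\right)\right) = \left(-37 - 111 i \sqrt{21}\right) \left(\left(-9\right) \left(-12\right)\right) = \left(-37 - 111 i \sqrt{21}\right) 108 = -3996 - 11988 i \sqrt{21}$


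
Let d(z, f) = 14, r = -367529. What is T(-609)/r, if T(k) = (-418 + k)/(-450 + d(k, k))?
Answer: -1027/160242644 ≈ -6.4090e-6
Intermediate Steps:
T(k) = 209/218 - k/436 (T(k) = (-418 + k)/(-450 + 14) = (-418 + k)/(-436) = (-418 + k)*(-1/436) = 209/218 - k/436)
T(-609)/r = (209/218 - 1/436*(-609))/(-367529) = (209/218 + 609/436)*(-1/367529) = (1027/436)*(-1/367529) = -1027/160242644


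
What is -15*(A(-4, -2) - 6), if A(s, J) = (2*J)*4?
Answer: 330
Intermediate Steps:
A(s, J) = 8*J
-15*(A(-4, -2) - 6) = -15*(8*(-2) - 6) = -15*(-16 - 6) = -15*(-22) = 330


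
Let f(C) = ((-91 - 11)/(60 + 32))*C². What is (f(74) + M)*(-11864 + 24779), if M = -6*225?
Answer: -2204435520/23 ≈ -9.5845e+7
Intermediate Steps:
M = -1350
f(C) = -51*C²/46 (f(C) = (-102/92)*C² = (-102*1/92)*C² = -51*C²/46)
(f(74) + M)*(-11864 + 24779) = (-51/46*74² - 1350)*(-11864 + 24779) = (-51/46*5476 - 1350)*12915 = (-139638/23 - 1350)*12915 = -170688/23*12915 = -2204435520/23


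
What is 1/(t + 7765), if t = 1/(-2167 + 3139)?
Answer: 972/7547581 ≈ 0.00012878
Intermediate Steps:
t = 1/972 ≈ 0.0010288
1/(t + 7765) = 1/(1/972 + 7765) = 1/(7547581/972) = 972/7547581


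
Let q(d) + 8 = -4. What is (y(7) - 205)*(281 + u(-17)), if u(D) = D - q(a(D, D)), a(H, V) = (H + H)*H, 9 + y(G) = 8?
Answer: -56856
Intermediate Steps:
y(G) = -1 (y(G) = -9 + 8 = -1)
a(H, V) = 2*H² (a(H, V) = (2*H)*H = 2*H²)
q(d) = -12 (q(d) = -8 - 4 = -12)
u(D) = 12 + D (u(D) = D - 1*(-12) = D + 12 = 12 + D)
(y(7) - 205)*(281 + u(-17)) = (-1 - 205)*(281 + (12 - 17)) = -206*(281 - 5) = -206*276 = -56856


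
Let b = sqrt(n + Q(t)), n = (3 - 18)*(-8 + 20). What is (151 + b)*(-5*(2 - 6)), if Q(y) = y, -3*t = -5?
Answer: 3020 + 20*I*sqrt(1605)/3 ≈ 3020.0 + 267.08*I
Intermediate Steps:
t = 5/3 (t = -1/3*(-5) = 5/3 ≈ 1.6667)
n = -180 (n = -15*12 = -180)
b = I*sqrt(1605)/3 (b = sqrt(-180 + 5/3) = sqrt(-535/3) = I*sqrt(1605)/3 ≈ 13.354*I)
(151 + b)*(-5*(2 - 6)) = (151 + I*sqrt(1605)/3)*(-5*(2 - 6)) = (151 + I*sqrt(1605)/3)*(-5*(-4)) = (151 + I*sqrt(1605)/3)*20 = 3020 + 20*I*sqrt(1605)/3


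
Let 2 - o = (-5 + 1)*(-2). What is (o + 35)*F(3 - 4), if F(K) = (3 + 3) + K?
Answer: 145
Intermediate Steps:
F(K) = 6 + K
o = -6 (o = 2 - (-5 + 1)*(-2) = 2 - (-4)*(-2) = 2 - 1*8 = 2 - 8 = -6)
(o + 35)*F(3 - 4) = (-6 + 35)*(6 + (3 - 4)) = 29*(6 - 1) = 29*5 = 145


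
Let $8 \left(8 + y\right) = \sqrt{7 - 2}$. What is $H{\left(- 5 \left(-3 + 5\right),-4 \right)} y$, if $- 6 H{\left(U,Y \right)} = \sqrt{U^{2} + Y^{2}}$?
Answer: $\frac{\sqrt{29} \left(64 - \sqrt{5}\right)}{24} \approx 13.859$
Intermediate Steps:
$y = -8 + \frac{\sqrt{5}}{8}$ ($y = -8 + \frac{\sqrt{7 - 2}}{8} = -8 + \frac{\sqrt{5}}{8} \approx -7.7205$)
$H{\left(U,Y \right)} = - \frac{\sqrt{U^{2} + Y^{2}}}{6}$
$H{\left(- 5 \left(-3 + 5\right),-4 \right)} y = - \frac{\sqrt{\left(- 5 \left(-3 + 5\right)\right)^{2} + \left(-4\right)^{2}}}{6} \left(-8 + \frac{\sqrt{5}}{8}\right) = - \frac{\sqrt{\left(\left(-5\right) 2\right)^{2} + 16}}{6} \left(-8 + \frac{\sqrt{5}}{8}\right) = - \frac{\sqrt{\left(-10\right)^{2} + 16}}{6} \left(-8 + \frac{\sqrt{5}}{8}\right) = - \frac{\sqrt{100 + 16}}{6} \left(-8 + \frac{\sqrt{5}}{8}\right) = - \frac{\sqrt{116}}{6} \left(-8 + \frac{\sqrt{5}}{8}\right) = - \frac{2 \sqrt{29}}{6} \left(-8 + \frac{\sqrt{5}}{8}\right) = - \frac{\sqrt{29}}{3} \left(-8 + \frac{\sqrt{5}}{8}\right) = - \frac{\sqrt{29} \left(-8 + \frac{\sqrt{5}}{8}\right)}{3}$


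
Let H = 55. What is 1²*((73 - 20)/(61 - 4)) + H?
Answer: 3188/57 ≈ 55.930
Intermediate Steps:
1²*((73 - 20)/(61 - 4)) + H = 1²*((73 - 20)/(61 - 4)) + 55 = 1*(53/57) + 55 = 53/57 + 55 = 3188/57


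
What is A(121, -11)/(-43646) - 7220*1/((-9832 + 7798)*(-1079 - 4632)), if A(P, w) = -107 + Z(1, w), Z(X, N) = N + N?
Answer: 591681163/253499765202 ≈ 0.0023341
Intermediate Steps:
Z(X, N) = 2*N
A(P, w) = -107 + 2*w
A(121, -11)/(-43646) - 7220*1/((-9832 + 7798)*(-1079 - 4632)) = (-107 + 2*(-11))/(-43646) - 7220*1/((-9832 + 7798)*(-1079 - 4632)) = (-107 - 22)*(-1/43646) - 7220/((-2034*(-5711))) = -129*(-1/43646) - 7220/11616174 = 129/43646 - 7220*1/11616174 = 129/43646 - 3610/5808087 = 591681163/253499765202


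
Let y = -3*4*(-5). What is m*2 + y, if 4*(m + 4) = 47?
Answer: 151/2 ≈ 75.500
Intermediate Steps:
m = 31/4 (m = -4 + (¼)*47 = -4 + 47/4 = 31/4 ≈ 7.7500)
y = 60 (y = -12*(-5) = 60)
m*2 + y = (31/4)*2 + 60 = 31/2 + 60 = 151/2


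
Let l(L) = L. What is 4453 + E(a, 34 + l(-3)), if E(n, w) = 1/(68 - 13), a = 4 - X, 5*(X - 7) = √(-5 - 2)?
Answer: 244916/55 ≈ 4453.0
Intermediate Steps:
X = 7 + I*√7/5 (X = 7 + √(-5 - 2)/5 = 7 + √(-7)/5 = 7 + (I*√7)/5 = 7 + I*√7/5 ≈ 7.0 + 0.52915*I)
a = -3 - I*√7/5 (a = 4 - (7 + I*√7/5) = 4 + (-7 - I*√7/5) = -3 - I*√7/5 ≈ -3.0 - 0.52915*I)
E(n, w) = 1/55
4453 + E(a, 34 + l(-3)) = 4453 + 1/55 = 244916/55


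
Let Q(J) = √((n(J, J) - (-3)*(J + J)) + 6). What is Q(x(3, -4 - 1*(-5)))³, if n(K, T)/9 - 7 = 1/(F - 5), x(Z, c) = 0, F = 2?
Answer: 66*√66 ≈ 536.19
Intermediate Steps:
n(K, T) = 60 (n(K, T) = 63 + 9/(2 - 5) = 63 + 9/(-3) = 63 + 9*(-⅓) = 63 - 3 = 60)
Q(J) = √(66 + 6*J) (Q(J) = √((60 - (-3)*(J + J)) + 6) = √((60 - (-3)*2*J) + 6) = √((60 - (-6)*J) + 6) = √((60 + 6*J) + 6) = √(66 + 6*J))
Q(x(3, -4 - 1*(-5)))³ = (√(66 + 6*0))³ = (√(66 + 0))³ = (√66)³ = 66*√66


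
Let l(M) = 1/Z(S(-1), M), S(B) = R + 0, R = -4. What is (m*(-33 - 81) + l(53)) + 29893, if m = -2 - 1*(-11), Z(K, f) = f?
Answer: 1529952/53 ≈ 28867.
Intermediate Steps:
S(B) = -4 (S(B) = -4 + 0 = -4)
m = 9 (m = -2 + 11 = 9)
l(M) = 1/M
(m*(-33 - 81) + l(53)) + 29893 = (9*(-33 - 81) + 1/53) + 29893 = (9*(-114) + 1/53) + 29893 = (-1026 + 1/53) + 29893 = -54377/53 + 29893 = 1529952/53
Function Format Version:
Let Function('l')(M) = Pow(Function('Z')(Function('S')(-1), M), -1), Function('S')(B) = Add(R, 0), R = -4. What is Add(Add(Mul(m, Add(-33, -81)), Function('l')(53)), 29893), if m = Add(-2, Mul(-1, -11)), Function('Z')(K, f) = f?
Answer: Rational(1529952, 53) ≈ 28867.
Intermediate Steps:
Function('S')(B) = -4 (Function('S')(B) = Add(-4, 0) = -4)
m = 9 (m = Add(-2, 11) = 9)
Function('l')(M) = Pow(M, -1)
Add(Add(Mul(m, Add(-33, -81)), Function('l')(53)), 29893) = Add(Add(Mul(9, Add(-33, -81)), Pow(53, -1)), 29893) = Add(Add(Mul(9, -114), Rational(1, 53)), 29893) = Add(Add(-1026, Rational(1, 53)), 29893) = Add(Rational(-54377, 53), 29893) = Rational(1529952, 53)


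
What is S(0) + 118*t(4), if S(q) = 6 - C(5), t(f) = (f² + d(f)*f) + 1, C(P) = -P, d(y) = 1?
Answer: 2489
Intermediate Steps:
t(f) = 1 + f + f² (t(f) = (f² + 1*f) + 1 = (f² + f) + 1 = (f + f²) + 1 = 1 + f + f²)
S(q) = 11 (S(q) = 6 - (-1)*5 = 6 - 1*(-5) = 6 + 5 = 11)
S(0) + 118*t(4) = 11 + 118*(1 + 4 + 4²) = 11 + 118*(1 + 4 + 16) = 11 + 118*21 = 11 + 2478 = 2489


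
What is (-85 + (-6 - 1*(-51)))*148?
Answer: -5920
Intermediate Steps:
(-85 + (-6 - 1*(-51)))*148 = (-85 + (-6 + 51))*148 = (-85 + 45)*148 = -40*148 = -5920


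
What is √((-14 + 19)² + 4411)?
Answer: 2*√1109 ≈ 66.603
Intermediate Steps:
√((-14 + 19)² + 4411) = √(5² + 4411) = √(25 + 4411) = √4436 = 2*√1109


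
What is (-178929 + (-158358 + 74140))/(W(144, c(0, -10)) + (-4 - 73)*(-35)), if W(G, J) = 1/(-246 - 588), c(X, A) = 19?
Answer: -219464598/2247629 ≈ -97.643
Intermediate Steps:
W(G, J) = -1/834 (W(G, J) = 1/(-834) = -1/834)
(-178929 + (-158358 + 74140))/(W(144, c(0, -10)) + (-4 - 73)*(-35)) = (-178929 + (-158358 + 74140))/(-1/834 + (-4 - 73)*(-35)) = (-178929 - 84218)/(-1/834 - 77*(-35)) = -263147/(-1/834 + 2695) = -263147/2247629/834 = -263147*834/2247629 = -219464598/2247629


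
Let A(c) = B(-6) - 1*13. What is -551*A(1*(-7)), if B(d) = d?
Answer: 10469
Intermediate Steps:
A(c) = -19 (A(c) = -6 - 1*13 = -6 - 13 = -19)
-551*A(1*(-7)) = -551*(-19) = 10469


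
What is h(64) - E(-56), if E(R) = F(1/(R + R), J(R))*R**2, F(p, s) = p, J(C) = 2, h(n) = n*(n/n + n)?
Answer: 4188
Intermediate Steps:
h(n) = n*(1 + n)
E(R) = R/2 (E(R) = R**2/(R + R) = R**2/((2*R)) = (1/(2*R))*R**2 = R/2)
h(64) - E(-56) = 64*(1 + 64) - (-56)/2 = 64*65 - 1*(-28) = 4160 + 28 = 4188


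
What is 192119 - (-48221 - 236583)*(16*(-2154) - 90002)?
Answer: -35448222545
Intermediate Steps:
192119 - (-48221 - 236583)*(16*(-2154) - 90002) = 192119 - (-284804)*(-34464 - 90002) = 192119 - (-284804)*(-124466) = 192119 - 1*35448414664 = 192119 - 35448414664 = -35448222545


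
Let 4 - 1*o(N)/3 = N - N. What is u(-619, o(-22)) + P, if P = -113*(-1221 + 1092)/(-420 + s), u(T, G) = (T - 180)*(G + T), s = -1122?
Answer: 249281543/514 ≈ 4.8498e+5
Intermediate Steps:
o(N) = 12 (o(N) = 12 - 3*(N - N) = 12 - 3*0 = 12 + 0 = 12)
u(T, G) = (-180 + T)*(G + T)
P = -4859/514 (P = -113*(-1221 + 1092)/(-420 - 1122) = -(-14577)/(-1542) = -(-14577)*(-1)/1542 = -113*43/514 = -4859/514 ≈ -9.4533)
u(-619, o(-22)) + P = ((-619)² - 180*12 - 180*(-619) + 12*(-619)) - 4859/514 = (383161 - 2160 + 111420 - 7428) - 4859/514 = 484993 - 4859/514 = 249281543/514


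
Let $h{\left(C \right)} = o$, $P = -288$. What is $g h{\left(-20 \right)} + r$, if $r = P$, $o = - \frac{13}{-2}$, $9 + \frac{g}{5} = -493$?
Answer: $-16603$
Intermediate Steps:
$g = -2510$ ($g = -45 + 5 \left(-493\right) = -45 - 2465 = -2510$)
$o = \frac{13}{2}$ ($o = \left(-13\right) \left(- \frac{1}{2}\right) = \frac{13}{2} \approx 6.5$)
$h{\left(C \right)} = \frac{13}{2}$
$r = -288$
$g h{\left(-20 \right)} + r = \left(-2510\right) \frac{13}{2} - 288 = -16315 - 288 = -16603$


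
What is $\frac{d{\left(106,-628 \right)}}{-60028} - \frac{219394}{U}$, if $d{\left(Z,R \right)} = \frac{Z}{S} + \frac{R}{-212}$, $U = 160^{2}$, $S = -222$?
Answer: $- \frac{9684775974757}{1130063116800} \approx -8.5701$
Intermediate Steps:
$U = 25600$
$d{\left(Z,R \right)} = - \frac{R}{212} - \frac{Z}{222}$ ($d{\left(Z,R \right)} = \frac{Z}{-222} + \frac{R}{-212} = Z \left(- \frac{1}{222}\right) + R \left(- \frac{1}{212}\right) = - \frac{Z}{222} - \frac{R}{212} = - \frac{R}{212} - \frac{Z}{222}$)
$\frac{d{\left(106,-628 \right)}}{-60028} - \frac{219394}{U} = \frac{\left(- \frac{1}{212}\right) \left(-628\right) - \frac{53}{111}}{-60028} - \frac{219394}{25600} = \left(\frac{157}{53} - \frac{53}{111}\right) \left(- \frac{1}{60028}\right) - \frac{109697}{12800} = \frac{14618}{5883} \left(- \frac{1}{60028}\right) - \frac{109697}{12800} = - \frac{7309}{176572362} - \frac{109697}{12800} = - \frac{9684775974757}{1130063116800}$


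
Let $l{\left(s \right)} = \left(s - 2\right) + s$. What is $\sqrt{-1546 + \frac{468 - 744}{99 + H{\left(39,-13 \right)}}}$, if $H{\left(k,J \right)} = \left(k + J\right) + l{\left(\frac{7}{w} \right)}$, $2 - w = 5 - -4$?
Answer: $\frac{i \sqrt{187342}}{11} \approx 39.348 i$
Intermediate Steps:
$w = -7$ ($w = 2 - \left(5 - -4\right) = 2 - \left(5 + 4\right) = 2 - 9 = -7$)
$l{\left(s \right)} = -2 + 2 s$ ($l{\left(s \right)} = \left(-2 + s\right) + s = -2 + 2 s$)
$H{\left(k,J \right)} = -4 + J + k$ ($H{\left(k,J \right)} = \left(k + J\right) - \left(2 - 2 \frac{7}{-7}\right) = \left(J + k\right) - \left(2 - 2 \cdot 7 \left(- \frac{1}{7}\right)\right) = \left(J + k\right) + \left(-2 + 2 \left(-1\right)\right) = \left(J + k\right) - 4 = -4 + J + k$)
$\sqrt{-1546 + \frac{468 - 744}{99 + H{\left(39,-13 \right)}}} = \sqrt{-1546 + \frac{468 - 744}{99 - -22}} = \sqrt{-1546 - \frac{276}{99 + 22}} = \sqrt{-1546 - \frac{276}{121}} = \sqrt{- \frac{187342}{121}} = \frac{i \sqrt{187342}}{11}$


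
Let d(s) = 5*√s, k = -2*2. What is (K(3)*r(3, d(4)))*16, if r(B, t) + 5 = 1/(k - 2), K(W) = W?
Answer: -248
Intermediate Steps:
k = -4
r(B, t) = -31/6 (r(B, t) = -5 + 1/(-4 - 2) = -5 + 1/(-6) = -5 - ⅙ = -31/6)
(K(3)*r(3, d(4)))*16 = (3*(-31/6))*16 = -31/2*16 = -248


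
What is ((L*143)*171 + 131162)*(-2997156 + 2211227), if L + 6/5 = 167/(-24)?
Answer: 2148218246221/40 ≈ 5.3705e+10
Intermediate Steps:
L = -979/120 (L = -6/5 + 167/(-24) = -6/5 + 167*(-1/24) = -6/5 - 167/24 = -979/120 ≈ -8.1583)
((L*143)*171 + 131162)*(-2997156 + 2211227) = (-979/120*143*171 + 131162)*(-2997156 + 2211227) = (-139997/120*171 + 131162)*(-785929) = (-7979829/40 + 131162)*(-785929) = -2733349/40*(-785929) = 2148218246221/40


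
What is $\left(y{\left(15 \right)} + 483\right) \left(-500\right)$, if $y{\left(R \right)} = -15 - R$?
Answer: $-226500$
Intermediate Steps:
$\left(y{\left(15 \right)} + 483\right) \left(-500\right) = \left(\left(-15 - 15\right) + 483\right) \left(-500\right) = \left(-30 + 483\right) \left(-500\right) = 453 \left(-500\right) = -226500$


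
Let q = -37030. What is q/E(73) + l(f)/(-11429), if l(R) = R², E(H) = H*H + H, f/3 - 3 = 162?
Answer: -79401860/2806339 ≈ -28.294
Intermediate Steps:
f = 495 (f = 9 + 3*162 = 9 + 486 = 495)
E(H) = H + H² (E(H) = H² + H = H + H²)
q/E(73) + l(f)/(-11429) = -37030*1/(73*(1 + 73)) + 495²/(-11429) = -37030/(73*74) + 245025*(-1/11429) = -37030/5402 - 22275/1039 = -37030*1/5402 - 22275/1039 = -18515/2701 - 22275/1039 = -79401860/2806339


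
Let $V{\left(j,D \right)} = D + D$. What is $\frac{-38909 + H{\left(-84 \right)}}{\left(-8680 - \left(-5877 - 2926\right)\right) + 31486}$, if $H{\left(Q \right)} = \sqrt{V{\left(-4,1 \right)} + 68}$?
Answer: $- \frac{533}{433} + \frac{\sqrt{70}}{31609} \approx -1.2307$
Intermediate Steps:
$V{\left(j,D \right)} = 2 D$
$H{\left(Q \right)} = \sqrt{70}$ ($H{\left(Q \right)} = \sqrt{2 \cdot 1 + 68} = \sqrt{2 + 68} = \sqrt{70}$)
$\frac{-38909 + H{\left(-84 \right)}}{\left(-8680 - \left(-5877 - 2926\right)\right) + 31486} = \frac{-38909 + \sqrt{70}}{\left(-8680 - \left(-5877 - 2926\right)\right) + 31486} = \frac{-38909 + \sqrt{70}}{\left(-8680 - -8803\right) + 31486} = \frac{-38909 + \sqrt{70}}{\left(-8680 + 8803\right) + 31486} = \frac{-38909 + \sqrt{70}}{123 + 31486} = \frac{-38909 + \sqrt{70}}{31609} = \left(-38909 + \sqrt{70}\right) \frac{1}{31609} = - \frac{533}{433} + \frac{\sqrt{70}}{31609}$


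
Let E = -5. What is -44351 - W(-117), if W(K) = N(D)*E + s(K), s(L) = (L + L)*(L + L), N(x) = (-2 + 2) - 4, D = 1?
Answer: -99127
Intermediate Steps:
N(x) = -4 (N(x) = 0 - 4 = -4)
s(L) = 4*L² (s(L) = (2*L)*(2*L) = 4*L²)
W(K) = 20 + 4*K² (W(K) = -4*(-5) + 4*K² = 20 + 4*K²)
-44351 - W(-117) = -44351 - (20 + 4*(-117)²) = -44351 - (20 + 4*13689) = -44351 - (20 + 54756) = -44351 - 1*54776 = -44351 - 54776 = -99127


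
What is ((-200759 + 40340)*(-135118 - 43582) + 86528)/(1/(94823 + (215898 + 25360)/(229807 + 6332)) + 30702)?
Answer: 641900565925834369340/687468427943949 ≈ 9.3372e+5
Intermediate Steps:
((-200759 + 40340)*(-135118 - 43582) + 86528)/(1/(94823 + (215898 + 25360)/(229807 + 6332)) + 30702) = (-160419*(-178700) + 86528)/(1/(94823 + 241258/236139) + 30702) = (28666875300 + 86528)/(1/(94823 + 241258*(1/236139)) + 30702) = 28666961828/(1/(94823 + 241258/236139) + 30702) = 28666961828/(1/(22391649655/236139) + 30702) = 28666961828/(236139/22391649655 + 30702) = 28666961828/(687468427943949/22391649655) = 28666961828*(22391649655/687468427943949) = 641900565925834369340/687468427943949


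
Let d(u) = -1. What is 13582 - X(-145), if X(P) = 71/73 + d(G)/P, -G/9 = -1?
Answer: 143755102/10585 ≈ 13581.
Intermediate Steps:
G = 9 (G = -9*(-1) = 9)
X(P) = 71/73 - 1/P
13582 - X(-145) = 13582 - (71/73 - 1/(-145)) = 13582 - (71/73 - 1*(-1/145)) = 13582 - (71/73 + 1/145) = 13582 - 1*10368/10585 = 13582 - 10368/10585 = 143755102/10585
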